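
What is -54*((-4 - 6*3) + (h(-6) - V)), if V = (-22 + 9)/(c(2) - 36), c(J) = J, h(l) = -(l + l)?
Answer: 9531/17 ≈ 560.65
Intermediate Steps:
h(l) = -2*l
V = 13/34 (V = (-22 + 9)/(2 - 36) = -13/(-34) = -13*(-1/34) = 13/34 ≈ 0.38235)
-54*((-4 - 6*3) + (h(-6) - V)) = -54*((-4 - 6*3) + (-2*(-6) - 1*13/34)) = -54*((-4 - 18) + (12 - 13/34)) = -54*(-22 + 395/34) = -54*(-353/34) = 9531/17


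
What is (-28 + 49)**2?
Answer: 441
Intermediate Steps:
(-28 + 49)**2 = 21**2 = 441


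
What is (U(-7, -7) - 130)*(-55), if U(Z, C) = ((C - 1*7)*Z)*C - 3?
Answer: 45045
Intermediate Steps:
U(Z, C) = -3 + C*Z*(-7 + C) (U(Z, C) = ((C - 7)*Z)*C - 3 = ((-7 + C)*Z)*C - 3 = (Z*(-7 + C))*C - 3 = C*Z*(-7 + C) - 3 = -3 + C*Z*(-7 + C))
(U(-7, -7) - 130)*(-55) = ((-3 - 7*(-7)² - 7*(-7)*(-7)) - 130)*(-55) = ((-3 - 7*49 - 343) - 130)*(-55) = ((-3 - 343 - 343) - 130)*(-55) = (-689 - 130)*(-55) = -819*(-55) = 45045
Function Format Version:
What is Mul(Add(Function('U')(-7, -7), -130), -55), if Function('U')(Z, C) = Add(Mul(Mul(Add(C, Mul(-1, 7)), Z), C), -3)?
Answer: 45045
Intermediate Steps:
Function('U')(Z, C) = Add(-3, Mul(C, Z, Add(-7, C))) (Function('U')(Z, C) = Add(Mul(Mul(Add(C, -7), Z), C), -3) = Add(Mul(Mul(Add(-7, C), Z), C), -3) = Add(Mul(Mul(Z, Add(-7, C)), C), -3) = Add(Mul(C, Z, Add(-7, C)), -3) = Add(-3, Mul(C, Z, Add(-7, C))))
Mul(Add(Function('U')(-7, -7), -130), -55) = Mul(Add(Add(-3, Mul(-7, Pow(-7, 2)), Mul(-7, -7, -7)), -130), -55) = Mul(Add(Add(-3, Mul(-7, 49), -343), -130), -55) = Mul(Add(Add(-3, -343, -343), -130), -55) = Mul(Add(-689, -130), -55) = Mul(-819, -55) = 45045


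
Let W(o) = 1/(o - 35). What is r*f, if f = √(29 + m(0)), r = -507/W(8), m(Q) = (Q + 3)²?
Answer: 13689*√38 ≈ 84385.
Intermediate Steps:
m(Q) = (3 + Q)²
W(o) = 1/(-35 + o)
r = 13689 (r = -507/(1/(-35 + 8)) = -507/(1/(-27)) = -507/(-1/27) = -507*(-27) = 13689)
f = √38 (f = √(29 + (3 + 0)²) = √(29 + 3²) = √(29 + 9) = √38 ≈ 6.1644)
r*f = 13689*√38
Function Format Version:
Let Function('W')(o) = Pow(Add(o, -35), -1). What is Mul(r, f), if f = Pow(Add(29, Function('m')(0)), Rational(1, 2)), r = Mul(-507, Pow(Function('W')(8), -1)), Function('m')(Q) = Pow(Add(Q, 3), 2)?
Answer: Mul(13689, Pow(38, Rational(1, 2))) ≈ 84385.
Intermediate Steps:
Function('m')(Q) = Pow(Add(3, Q), 2)
Function('W')(o) = Pow(Add(-35, o), -1)
r = 13689 (r = Mul(-507, Pow(Pow(Add(-35, 8), -1), -1)) = Mul(-507, Pow(Pow(-27, -1), -1)) = Mul(-507, Pow(Rational(-1, 27), -1)) = Mul(-507, -27) = 13689)
f = Pow(38, Rational(1, 2)) (f = Pow(Add(29, Pow(Add(3, 0), 2)), Rational(1, 2)) = Pow(Add(29, Pow(3, 2)), Rational(1, 2)) = Pow(Add(29, 9), Rational(1, 2)) = Pow(38, Rational(1, 2)) ≈ 6.1644)
Mul(r, f) = Mul(13689, Pow(38, Rational(1, 2)))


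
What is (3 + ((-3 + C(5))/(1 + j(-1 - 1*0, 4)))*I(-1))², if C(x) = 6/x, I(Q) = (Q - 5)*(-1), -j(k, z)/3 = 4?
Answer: 47961/3025 ≈ 15.855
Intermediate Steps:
j(k, z) = -12 (j(k, z) = -3*4 = -12)
I(Q) = 5 - Q (I(Q) = (-5 + Q)*(-1) = 5 - Q)
(3 + ((-3 + C(5))/(1 + j(-1 - 1*0, 4)))*I(-1))² = (3 + ((-3 + 6/5)/(1 - 12))*(5 - 1*(-1)))² = (3 + ((-3 + 6*(⅕))/(-11))*(5 + 1))² = (3 + ((-3 + 6/5)*(-1/11))*6)² = (3 - 9/5*(-1/11)*6)² = (3 + (9/55)*6)² = (3 + 54/55)² = (219/55)² = 47961/3025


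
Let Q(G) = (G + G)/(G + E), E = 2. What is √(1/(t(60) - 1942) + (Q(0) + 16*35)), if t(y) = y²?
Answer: √1539421498/1658 ≈ 23.664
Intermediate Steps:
Q(G) = 2*G/(2 + G) (Q(G) = (G + G)/(G + 2) = (2*G)/(2 + G) = 2*G/(2 + G))
√(1/(t(60) - 1942) + (Q(0) + 16*35)) = √(1/(60² - 1942) + (2*0/(2 + 0) + 16*35)) = √(1/(3600 - 1942) + (2*0/2 + 560)) = √(1/1658 + (2*0*(½) + 560)) = √(1/1658 + (0 + 560)) = √(1/1658 + 560) = √(928481/1658) = √1539421498/1658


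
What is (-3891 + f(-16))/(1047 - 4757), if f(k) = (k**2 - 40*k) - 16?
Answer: 3011/3710 ≈ 0.81159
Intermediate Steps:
f(k) = -16 + k**2 - 40*k
(-3891 + f(-16))/(1047 - 4757) = (-3891 + (-16 + (-16)**2 - 40*(-16)))/(1047 - 4757) = (-3891 + (-16 + 256 + 640))/(-3710) = (-3891 + 880)*(-1/3710) = -3011*(-1/3710) = 3011/3710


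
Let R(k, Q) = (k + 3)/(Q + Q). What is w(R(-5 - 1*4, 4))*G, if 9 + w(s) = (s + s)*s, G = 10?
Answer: -315/4 ≈ -78.750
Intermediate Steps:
R(k, Q) = (3 + k)/(2*Q) (R(k, Q) = (3 + k)/((2*Q)) = (3 + k)*(1/(2*Q)) = (3 + k)/(2*Q))
w(s) = -9 + 2*s**2 (w(s) = -9 + (s + s)*s = -9 + (2*s)*s = -9 + 2*s**2)
w(R(-5 - 1*4, 4))*G = (-9 + 2*((1/2)*(3 + (-5 - 1*4))/4)**2)*10 = (-9 + 2*((1/2)*(1/4)*(3 + (-5 - 4)))**2)*10 = (-9 + 2*((1/2)*(1/4)*(3 - 9))**2)*10 = (-9 + 2*((1/2)*(1/4)*(-6))**2)*10 = (-9 + 2*(-3/4)**2)*10 = (-9 + 2*(9/16))*10 = (-9 + 9/8)*10 = -63/8*10 = -315/4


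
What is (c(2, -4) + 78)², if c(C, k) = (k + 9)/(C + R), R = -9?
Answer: 292681/49 ≈ 5973.1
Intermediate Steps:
c(C, k) = (9 + k)/(-9 + C) (c(C, k) = (k + 9)/(C - 9) = (9 + k)/(-9 + C))
(c(2, -4) + 78)² = ((9 - 4)/(-9 + 2) + 78)² = (5/(-7) + 78)² = (-⅐*5 + 78)² = (-5/7 + 78)² = (541/7)² = 292681/49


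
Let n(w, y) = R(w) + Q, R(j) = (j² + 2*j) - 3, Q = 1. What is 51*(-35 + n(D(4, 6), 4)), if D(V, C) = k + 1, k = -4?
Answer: -1734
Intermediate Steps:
R(j) = -3 + j² + 2*j
D(V, C) = -3 (D(V, C) = -4 + 1 = -3)
n(w, y) = -2 + w² + 2*w (n(w, y) = (-3 + w² + 2*w) + 1 = -2 + w² + 2*w)
51*(-35 + n(D(4, 6), 4)) = 51*(-35 + (-2 + (-3)² + 2*(-3))) = 51*(-35 + (-2 + 9 - 6)) = 51*(-35 + 1) = 51*(-34) = -1734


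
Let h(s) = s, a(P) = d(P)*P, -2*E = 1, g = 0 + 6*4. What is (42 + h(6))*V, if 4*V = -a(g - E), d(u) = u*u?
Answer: -352947/2 ≈ -1.7647e+5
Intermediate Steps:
g = 24 (g = 0 + 24 = 24)
d(u) = u**2
E = -1/2 (E = -1/2*1 = -1/2 ≈ -0.50000)
a(P) = P**3 (a(P) = P**2*P = P**3)
V = -117649/32 (V = (-(24 - 1*(-1/2))**3)/4 = (-(24 + 1/2)**3)/4 = (-(49/2)**3)/4 = (-1*117649/8)/4 = (1/4)*(-117649/8) = -117649/32 ≈ -3676.5)
(42 + h(6))*V = (42 + 6)*(-117649/32) = 48*(-117649/32) = -352947/2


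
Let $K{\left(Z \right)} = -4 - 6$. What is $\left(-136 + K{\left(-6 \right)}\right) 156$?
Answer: $-22776$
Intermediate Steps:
$K{\left(Z \right)} = -10$ ($K{\left(Z \right)} = -4 - 6 = -10$)
$\left(-136 + K{\left(-6 \right)}\right) 156 = \left(-136 - 10\right) 156 = \left(-146\right) 156 = -22776$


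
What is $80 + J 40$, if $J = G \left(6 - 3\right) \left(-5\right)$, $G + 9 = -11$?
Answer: $12080$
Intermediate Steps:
$G = -20$ ($G = -9 - 11 = -20$)
$J = 300$ ($J = - 20 \left(6 - 3\right) \left(-5\right) = - 20 \cdot 3 \left(-5\right) = \left(-20\right) \left(-15\right) = 300$)
$80 + J 40 = 80 + 300 \cdot 40 = 80 + 12000 = 12080$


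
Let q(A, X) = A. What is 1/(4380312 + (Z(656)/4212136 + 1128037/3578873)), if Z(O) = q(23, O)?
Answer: 15074699802728/66031893193814662247 ≈ 2.2829e-7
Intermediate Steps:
Z(O) = 23
1/(4380312 + (Z(656)/4212136 + 1128037/3578873)) = 1/(4380312 + (23/4212136 + 1128037/3578873)) = 1/(4380312 + 4751527571111/15074699802728) = 1/(66031893193814662247/15074699802728) = 15074699802728/66031893193814662247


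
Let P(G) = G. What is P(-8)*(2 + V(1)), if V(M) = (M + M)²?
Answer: -48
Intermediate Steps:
V(M) = 4*M² (V(M) = (2*M)² = 4*M²)
P(-8)*(2 + V(1)) = -8*(2 + 4*1²) = -8*(2 + 4*1) = -8*(2 + 4) = -8*6 = -48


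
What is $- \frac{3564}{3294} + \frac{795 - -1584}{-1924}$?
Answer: $- \frac{20931}{9028} \approx -2.3185$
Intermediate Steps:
$- \frac{3564}{3294} + \frac{795 - -1584}{-1924} = \left(-3564\right) \frac{1}{3294} + \left(795 + 1584\right) \left(- \frac{1}{1924}\right) = - \frac{66}{61} + 2379 \left(- \frac{1}{1924}\right) = - \frac{66}{61} - \frac{183}{148} = - \frac{20931}{9028}$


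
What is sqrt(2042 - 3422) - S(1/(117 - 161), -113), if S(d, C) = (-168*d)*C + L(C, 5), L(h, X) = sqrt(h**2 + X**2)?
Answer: 4746/11 - sqrt(12794) + 2*I*sqrt(345) ≈ 318.34 + 37.148*I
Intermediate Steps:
L(h, X) = sqrt(X**2 + h**2)
S(d, C) = sqrt(25 + C**2) - 168*C*d (S(d, C) = (-168*d)*C + sqrt(5**2 + C**2) = -168*C*d + sqrt(25 + C**2) = sqrt(25 + C**2) - 168*C*d)
sqrt(2042 - 3422) - S(1/(117 - 161), -113) = sqrt(2042 - 3422) - (sqrt(25 + (-113)**2) - 168*(-113)/(117 - 161)) = sqrt(-1380) - (sqrt(25 + 12769) - 168*(-113)/(-44)) = 2*I*sqrt(345) - (sqrt(12794) - 168*(-113)*(-1/44)) = 2*I*sqrt(345) - (sqrt(12794) - 4746/11) = 2*I*sqrt(345) - (-4746/11 + sqrt(12794)) = 2*I*sqrt(345) + (4746/11 - sqrt(12794)) = 4746/11 - sqrt(12794) + 2*I*sqrt(345)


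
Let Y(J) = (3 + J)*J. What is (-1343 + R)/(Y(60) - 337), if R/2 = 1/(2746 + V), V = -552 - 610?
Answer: -1063655/2726856 ≈ -0.39007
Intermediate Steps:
Y(J) = J*(3 + J)
V = -1162
R = 1/792 (R = 2/(2746 - 1162) = 2/1584 = 2*(1/1584) = 1/792 ≈ 0.0012626)
(-1343 + R)/(Y(60) - 337) = (-1343 + 1/792)/(60*(3 + 60) - 337) = -1063655/(792*(60*63 - 337)) = -1063655/(792*(3780 - 337)) = -1063655/792/3443 = -1063655/792*1/3443 = -1063655/2726856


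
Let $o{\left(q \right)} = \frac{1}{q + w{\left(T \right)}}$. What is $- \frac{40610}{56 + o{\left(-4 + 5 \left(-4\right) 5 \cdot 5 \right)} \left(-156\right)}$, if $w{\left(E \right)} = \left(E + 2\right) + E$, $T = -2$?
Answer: $- \frac{5137165}{7123} \approx -721.21$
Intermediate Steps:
$w{\left(E \right)} = 2 + 2 E$ ($w{\left(E \right)} = \left(2 + E\right) + E = 2 + 2 E$)
$o{\left(q \right)} = \frac{1}{-2 + q}$ ($o{\left(q \right)} = \frac{1}{q + \left(2 + 2 \left(-2\right)\right)} = \frac{1}{q + \left(2 - 4\right)} = \frac{1}{q - 2} = \frac{1}{-2 + q}$)
$- \frac{40610}{56 + o{\left(-4 + 5 \left(-4\right) 5 \cdot 5 \right)} \left(-156\right)} = - \frac{40610}{56 + \frac{1}{-2 + \left(-4 + 5 \left(-4\right) 5 \cdot 5\right)} \left(-156\right)} = - \frac{40610}{56 + \frac{1}{-2 + \left(-4 + 5 \left(\left(-20\right) 5\right)\right)} \left(-156\right)} = - \frac{40610}{56 + \frac{1}{-2 + \left(-4 + 5 \left(-100\right)\right)} \left(-156\right)} = - \frac{40610}{56 + \frac{1}{-2 - 504} \left(-156\right)} = - \frac{40610}{56 + \frac{1}{-506} \left(-156\right)} = - \frac{40610}{56 - - \frac{78}{253}} = - \frac{40610}{56 + \frac{78}{253}} = - \frac{40610}{\frac{14246}{253}} = \left(-40610\right) \frac{253}{14246} = - \frac{5137165}{7123}$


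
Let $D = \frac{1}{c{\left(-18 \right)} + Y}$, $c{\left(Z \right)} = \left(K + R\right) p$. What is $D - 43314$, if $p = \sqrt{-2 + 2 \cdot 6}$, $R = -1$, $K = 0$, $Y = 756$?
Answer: $- \frac{12377538204}{285763} + \frac{\sqrt{10}}{571526} \approx -43314.0$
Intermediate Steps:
$p = \sqrt{10}$ ($p = \sqrt{-2 + 12} = \sqrt{10} \approx 3.1623$)
$c{\left(Z \right)} = - \sqrt{10}$ ($c{\left(Z \right)} = \left(0 - 1\right) \sqrt{10} = - \sqrt{10}$)
$D = \frac{1}{756 - \sqrt{10}}$ ($D = \frac{1}{- \sqrt{10} + 756} = \frac{1}{756 - \sqrt{10}} \approx 0.0013283$)
$D - 43314 = \left(\frac{378}{285763} + \frac{\sqrt{10}}{571526}\right) - 43314 = - \frac{12377538204}{285763} + \frac{\sqrt{10}}{571526}$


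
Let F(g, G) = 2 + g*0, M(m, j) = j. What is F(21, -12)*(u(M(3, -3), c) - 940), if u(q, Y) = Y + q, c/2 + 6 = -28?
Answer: -2022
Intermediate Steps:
c = -68 (c = -12 + 2*(-28) = -12 - 56 = -68)
F(g, G) = 2 (F(g, G) = 2 + 0 = 2)
F(21, -12)*(u(M(3, -3), c) - 940) = 2*((-68 - 3) - 940) = 2*(-71 - 940) = 2*(-1011) = -2022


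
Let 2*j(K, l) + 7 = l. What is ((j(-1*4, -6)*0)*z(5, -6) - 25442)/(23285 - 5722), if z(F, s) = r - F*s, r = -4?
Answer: -25442/17563 ≈ -1.4486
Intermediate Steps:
z(F, s) = -4 - F*s
j(K, l) = -7/2 + l/2
((j(-1*4, -6)*0)*z(5, -6) - 25442)/(23285 - 5722) = (((-7/2 + (½)*(-6))*0)*(-4 - 1*5*(-6)) - 25442)/(23285 - 5722) = (((-7/2 - 3)*0)*(-4 + 30) - 25442)/17563 = (-13/2*0*26 - 25442)*(1/17563) = (0*26 - 25442)*(1/17563) = (0 - 25442)*(1/17563) = -25442*1/17563 = -25442/17563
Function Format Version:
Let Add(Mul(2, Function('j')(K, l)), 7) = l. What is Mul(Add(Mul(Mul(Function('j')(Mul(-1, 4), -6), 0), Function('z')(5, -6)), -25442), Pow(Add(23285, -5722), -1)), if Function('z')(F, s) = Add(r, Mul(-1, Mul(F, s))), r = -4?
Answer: Rational(-25442, 17563) ≈ -1.4486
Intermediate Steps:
Function('z')(F, s) = Add(-4, Mul(-1, F, s)) (Function('z')(F, s) = Add(-4, Mul(-1, Mul(F, s))) = Add(-4, Mul(-1, F, s)))
Function('j')(K, l) = Add(Rational(-7, 2), Mul(Rational(1, 2), l))
Mul(Add(Mul(Mul(Function('j')(Mul(-1, 4), -6), 0), Function('z')(5, -6)), -25442), Pow(Add(23285, -5722), -1)) = Mul(Add(Mul(Mul(Add(Rational(-7, 2), Mul(Rational(1, 2), -6)), 0), Add(-4, Mul(-1, 5, -6))), -25442), Pow(Add(23285, -5722), -1)) = Mul(Add(Mul(Mul(Add(Rational(-7, 2), -3), 0), Add(-4, 30)), -25442), Pow(17563, -1)) = Mul(Add(Mul(Mul(Rational(-13, 2), 0), 26), -25442), Rational(1, 17563)) = Mul(Add(Mul(0, 26), -25442), Rational(1, 17563)) = Mul(Add(0, -25442), Rational(1, 17563)) = Mul(-25442, Rational(1, 17563)) = Rational(-25442, 17563)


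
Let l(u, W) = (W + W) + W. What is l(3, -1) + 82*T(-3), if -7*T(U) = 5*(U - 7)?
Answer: 4079/7 ≈ 582.71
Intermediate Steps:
T(U) = 5 - 5*U/7 (T(U) = -5*(U - 7)/7 = -5*(-7 + U)/7 = -(-35 + 5*U)/7 = 5 - 5*U/7)
l(u, W) = 3*W (l(u, W) = 2*W + W = 3*W)
l(3, -1) + 82*T(-3) = 3*(-1) + 82*(5 - 5/7*(-3)) = -3 + 82*(5 + 15/7) = -3 + 82*(50/7) = -3 + 4100/7 = 4079/7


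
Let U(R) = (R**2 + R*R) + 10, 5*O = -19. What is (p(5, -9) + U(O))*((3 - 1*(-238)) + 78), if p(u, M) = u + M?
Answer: 278168/25 ≈ 11127.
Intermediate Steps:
p(u, M) = M + u
O = -19/5 (O = (1/5)*(-19) = -19/5 ≈ -3.8000)
U(R) = 10 + 2*R**2 (U(R) = (R**2 + R**2) + 10 = 2*R**2 + 10 = 10 + 2*R**2)
(p(5, -9) + U(O))*((3 - 1*(-238)) + 78) = ((-9 + 5) + (10 + 2*(-19/5)**2))*((3 - 1*(-238)) + 78) = (-4 + (10 + 2*(361/25)))*((3 + 238) + 78) = (-4 + (10 + 722/25))*(241 + 78) = (-4 + 972/25)*319 = (872/25)*319 = 278168/25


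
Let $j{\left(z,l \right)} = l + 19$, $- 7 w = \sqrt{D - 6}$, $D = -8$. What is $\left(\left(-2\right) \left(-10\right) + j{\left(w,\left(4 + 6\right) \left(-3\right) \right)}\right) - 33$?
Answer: $-24$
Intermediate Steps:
$w = - \frac{i \sqrt{14}}{7}$ ($w = - \frac{\sqrt{-8 - 6}}{7} = - \frac{\sqrt{-14}}{7} = - \frac{i \sqrt{14}}{7} \approx - 0.53452 i$)
$j{\left(z,l \right)} = 19 + l$
$\left(\left(-2\right) \left(-10\right) + j{\left(w,\left(4 + 6\right) \left(-3\right) \right)}\right) - 33 = \left(\left(-2\right) \left(-10\right) + \left(19 + \left(4 + 6\right) \left(-3\right)\right)\right) - 33 = \left(20 + \left(19 + 10 \left(-3\right)\right)\right) - 33 = \left(20 + \left(19 - 30\right)\right) - 33 = \left(20 - 11\right) - 33 = 9 - 33 = -24$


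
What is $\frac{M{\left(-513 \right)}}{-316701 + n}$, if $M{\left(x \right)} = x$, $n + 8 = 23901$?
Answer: $\frac{513}{292808} \approx 0.001752$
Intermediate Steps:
$n = 23893$ ($n = -8 + 23901 = 23893$)
$\frac{M{\left(-513 \right)}}{-316701 + n} = - \frac{513}{-316701 + 23893} = - \frac{513}{-292808} = \left(-513\right) \left(- \frac{1}{292808}\right) = \frac{513}{292808}$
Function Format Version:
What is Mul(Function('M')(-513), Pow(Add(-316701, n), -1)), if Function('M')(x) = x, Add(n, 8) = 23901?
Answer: Rational(513, 292808) ≈ 0.0017520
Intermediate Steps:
n = 23893 (n = Add(-8, 23901) = 23893)
Mul(Function('M')(-513), Pow(Add(-316701, n), -1)) = Mul(-513, Pow(Add(-316701, 23893), -1)) = Mul(-513, Pow(-292808, -1)) = Mul(-513, Rational(-1, 292808)) = Rational(513, 292808)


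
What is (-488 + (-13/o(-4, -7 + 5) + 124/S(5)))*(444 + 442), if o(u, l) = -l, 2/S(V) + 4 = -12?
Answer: -1317039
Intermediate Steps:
S(V) = -⅛ (S(V) = 2/(-4 - 12) = 2/(-16) = 2*(-1/16) = -⅛)
(-488 + (-13/o(-4, -7 + 5) + 124/S(5)))*(444 + 442) = (-488 + (-13*(-1/(-7 + 5)) + 124/(-⅛)))*(444 + 442) = (-488 + (-13/((-1*(-2))) + 124*(-8)))*886 = (-488 + (-13/2 - 992))*886 = (-488 - 1997/2)*886 = -2973/2*886 = -1317039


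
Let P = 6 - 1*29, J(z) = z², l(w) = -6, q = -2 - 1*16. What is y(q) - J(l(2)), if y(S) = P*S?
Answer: 378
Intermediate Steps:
q = -18 (q = -2 - 16 = -18)
P = -23 (P = 6 - 29 = -23)
y(S) = -23*S
y(q) - J(l(2)) = -23*(-18) - 1*(-6)² = 414 - 1*36 = 414 - 36 = 378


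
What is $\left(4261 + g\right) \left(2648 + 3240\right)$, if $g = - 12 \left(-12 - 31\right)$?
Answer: $28126976$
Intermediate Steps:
$g = 516$ ($g = \left(-12\right) \left(-43\right) = 516$)
$\left(4261 + g\right) \left(2648 + 3240\right) = \left(4261 + 516\right) \left(2648 + 3240\right) = 4777 \cdot 5888 = 28126976$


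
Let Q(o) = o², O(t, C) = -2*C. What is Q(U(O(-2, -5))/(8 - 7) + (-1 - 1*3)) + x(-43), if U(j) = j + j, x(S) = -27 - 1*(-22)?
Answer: 251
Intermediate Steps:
x(S) = -5 (x(S) = -27 + 22 = -5)
U(j) = 2*j
Q(U(O(-2, -5))/(8 - 7) + (-1 - 1*3)) + x(-43) = ((2*(-2*(-5)))/(8 - 7) + (-1 - 1*3))² - 5 = ((2*10)/1 + (-1 - 3))² - 5 = (1*20 - 4)² - 5 = (20 - 4)² - 5 = 16² - 5 = 256 - 5 = 251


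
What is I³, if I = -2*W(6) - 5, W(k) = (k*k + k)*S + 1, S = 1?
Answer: -753571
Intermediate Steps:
W(k) = 1 + k + k² (W(k) = (k*k + k)*1 + 1 = (k² + k)*1 + 1 = (k + k²)*1 + 1 = (k + k²) + 1 = 1 + k + k²)
I = -91 (I = -2*(1 + 6 + 6²) - 5 = -2*(1 + 6 + 36) - 5 = -2*43 - 5 = -86 - 5 = -91)
I³ = (-91)³ = -753571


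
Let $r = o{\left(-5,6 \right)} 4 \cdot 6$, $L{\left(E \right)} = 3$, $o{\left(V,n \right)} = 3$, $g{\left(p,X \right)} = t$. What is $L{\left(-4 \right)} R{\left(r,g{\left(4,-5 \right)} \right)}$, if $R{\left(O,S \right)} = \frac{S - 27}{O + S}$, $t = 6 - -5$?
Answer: $- \frac{48}{83} \approx -0.57831$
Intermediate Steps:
$t = 11$ ($t = 6 + 5 = 11$)
$g{\left(p,X \right)} = 11$
$r = 72$ ($r = 3 \cdot 4 \cdot 6 = 12 \cdot 6 = 72$)
$R{\left(O,S \right)} = \frac{-27 + S}{O + S}$
$L{\left(-4 \right)} R{\left(r,g{\left(4,-5 \right)} \right)} = 3 \frac{-27 + 11}{72 + 11} = 3 \cdot \frac{1}{83} \left(-16\right) = 3 \left(- \frac{16}{83}\right) = - \frac{48}{83}$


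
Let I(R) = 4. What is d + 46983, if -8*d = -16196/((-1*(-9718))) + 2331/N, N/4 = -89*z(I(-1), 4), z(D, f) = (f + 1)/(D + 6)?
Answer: 325098293101/6919216 ≈ 46985.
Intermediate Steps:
z(D, f) = (1 + f)/(6 + D)
N = -178 (N = 4*(-89*(1 + 4)/(6 + 4)) = 4*(-89*5/10) = 4*(-89*½) = 4*(-89/2) = -178)
d = 12767773/6919216 (d = -(-16196/((-1*(-9718))) + 2331/(-178))/8 = -(-16196/9718 + 2331*(-1/178))/8 = -(-16196*1/9718 - 2331/178)/8 = -(-8098/4859 - 2331/178)/8 = -⅛*(-12767773/864902) = 12767773/6919216 ≈ 1.8453)
d + 46983 = 12767773/6919216 + 46983 = 325098293101/6919216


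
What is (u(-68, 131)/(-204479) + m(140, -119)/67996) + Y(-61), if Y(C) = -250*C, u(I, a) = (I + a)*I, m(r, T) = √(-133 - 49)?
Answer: 3118309034/204479 + I*√182/67996 ≈ 15250.0 + 0.0001984*I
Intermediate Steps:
m(r, T) = I*√182 (m(r, T) = √(-182) = I*√182)
u(I, a) = I*(I + a)
(u(-68, 131)/(-204479) + m(140, -119)/67996) + Y(-61) = (-68*(-68 + 131)/(-204479) + (I*√182)/67996) - 250*(-61) = (-68*63*(-1/204479) + (I*√182)*(1/67996)) + 15250 = (-4284*(-1/204479) + I*√182/67996) + 15250 = (4284/204479 + I*√182/67996) + 15250 = 3118309034/204479 + I*√182/67996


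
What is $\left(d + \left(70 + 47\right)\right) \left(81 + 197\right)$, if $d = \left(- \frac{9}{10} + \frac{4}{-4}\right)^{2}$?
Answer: $\frac{1676479}{50} \approx 33530.0$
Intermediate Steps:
$d = \frac{361}{100}$ ($d = \left(\left(-9\right) \frac{1}{10} + 4 \left(- \frac{1}{4}\right)\right)^{2} = \left(- \frac{9}{10} - 1\right)^{2} = \left(- \frac{19}{10}\right)^{2} = \frac{361}{100} \approx 3.61$)
$\left(d + \left(70 + 47\right)\right) \left(81 + 197\right) = \left(\frac{361}{100} + \left(70 + 47\right)\right) \left(81 + 197\right) = \left(\frac{361}{100} + 117\right) 278 = \frac{12061}{100} \cdot 278 = \frac{1676479}{50}$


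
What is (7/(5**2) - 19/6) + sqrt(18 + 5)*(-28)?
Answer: -433/150 - 28*sqrt(23) ≈ -137.17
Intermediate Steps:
(7/(5**2) - 19/6) + sqrt(18 + 5)*(-28) = (7/25 - 19*1/6) + sqrt(23)*(-28) = (7*(1/25) - 19/6) - 28*sqrt(23) = (7/25 - 19/6) - 28*sqrt(23) = -433/150 - 28*sqrt(23)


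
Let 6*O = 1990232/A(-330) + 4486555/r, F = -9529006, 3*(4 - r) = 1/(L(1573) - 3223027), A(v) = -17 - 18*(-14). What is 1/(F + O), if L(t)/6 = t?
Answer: -54373927290/507888079559925757 ≈ -1.0706e-7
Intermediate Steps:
L(t) = 6*t
A(v) = 235 (A(v) = -17 + 252 = 235)
r = 38563069/9640767 (r = 4 - 1/(3*(6*1573 - 3223027)) = 4 - 1/(3*(9438 - 3223027)) = 4 - ⅓/(-3213589) = 4 - ⅓*(-1/3213589) = 4 + 1/9640767 = 38563069/9640767 ≈ 4.0000)
O = 10241399830047983/54373927290 (O = (1990232/235 + 4486555/(38563069/9640767))/6 = (1990232*(1/235) + 4486555*(9640767/38563069))/6 = (1990232/235 + 43253831387685/38563069)/6 = (⅙)*(10241399830047983/9062321215) = 10241399830047983/54373927290 ≈ 1.8835e+5)
1/(F + O) = 1/(-9529006 + 10241399830047983/54373927290) = 1/(-507888079559925757/54373927290) = -54373927290/507888079559925757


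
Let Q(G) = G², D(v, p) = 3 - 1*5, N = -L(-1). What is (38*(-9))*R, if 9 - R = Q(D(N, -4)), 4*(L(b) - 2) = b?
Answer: -1710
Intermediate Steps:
L(b) = 2 + b/4
N = -7/4 (N = -(2 + (¼)*(-1)) = -(2 - ¼) = -1*7/4 = -7/4 ≈ -1.7500)
D(v, p) = -2 (D(v, p) = 3 - 5 = -2)
R = 5 (R = 9 - 1*(-2)² = 9 - 1*4 = 9 - 4 = 5)
(38*(-9))*R = (38*(-9))*5 = -342*5 = -1710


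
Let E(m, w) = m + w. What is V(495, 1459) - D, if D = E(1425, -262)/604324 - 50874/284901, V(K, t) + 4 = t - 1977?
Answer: -29947879395005/57390837308 ≈ -521.82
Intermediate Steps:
V(K, t) = -1981 + t (V(K, t) = -4 + (t - 1977) = -4 + (-1977 + t) = -1981 + t)
D = -10137679771/57390837308 (D = (1425 - 262)/604324 - 50874/284901 = 1163*(1/604324) - 50874*1/284901 = 1163/604324 - 16958/94967 = -10137679771/57390837308 ≈ -0.17664)
V(495, 1459) - D = (-1981 + 1459) - 1*(-10137679771/57390837308) = -522 + 10137679771/57390837308 = -29947879395005/57390837308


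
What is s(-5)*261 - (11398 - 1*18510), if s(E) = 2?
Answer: 7634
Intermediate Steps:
s(-5)*261 - (11398 - 1*18510) = 2*261 - (11398 - 1*18510) = 522 - (11398 - 18510) = 522 - 1*(-7112) = 522 + 7112 = 7634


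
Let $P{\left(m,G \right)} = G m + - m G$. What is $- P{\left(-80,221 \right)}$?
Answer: $0$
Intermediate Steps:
$P{\left(m,G \right)} = 0$ ($P{\left(m,G \right)} = G m - G m = 0$)
$- P{\left(-80,221 \right)} = \left(-1\right) 0 = 0$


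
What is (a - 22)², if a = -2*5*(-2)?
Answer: 4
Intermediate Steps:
a = 20 (a = -10*(-2) = 20)
(a - 22)² = (20 - 22)² = (-2)² = 4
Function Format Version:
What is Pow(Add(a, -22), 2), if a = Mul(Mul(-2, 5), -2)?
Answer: 4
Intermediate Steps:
a = 20 (a = Mul(-10, -2) = 20)
Pow(Add(a, -22), 2) = Pow(Add(20, -22), 2) = Pow(-2, 2) = 4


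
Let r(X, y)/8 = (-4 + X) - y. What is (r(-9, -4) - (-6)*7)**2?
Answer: 900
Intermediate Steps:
r(X, y) = -32 - 8*y + 8*X (r(X, y) = 8*((-4 + X) - y) = 8*(-4 + X - y) = -32 - 8*y + 8*X)
(r(-9, -4) - (-6)*7)**2 = ((-32 - 8*(-4) + 8*(-9)) - (-6)*7)**2 = ((-32 + 32 - 72) - 1*(-42))**2 = (-72 + 42)**2 = (-30)**2 = 900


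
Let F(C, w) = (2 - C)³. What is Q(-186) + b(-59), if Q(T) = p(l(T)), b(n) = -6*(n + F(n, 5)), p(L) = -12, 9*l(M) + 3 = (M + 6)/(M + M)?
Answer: -1361544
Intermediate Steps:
l(M) = -⅓ + (6 + M)/(18*M) (l(M) = -⅓ + ((M + 6)/(M + M))/9 = -⅓ + ((6 + M)/((2*M)))/9 = -⅓ + ((6 + M)*(1/(2*M)))/9 = -⅓ + ((6 + M)/(2*M))/9 = -⅓ + (6 + M)/(18*M))
b(n) = -6*n + 6*(-2 + n)³ (b(n) = -6*(n - (-2 + n)³) = -6*n + 6*(-2 + n)³)
Q(T) = -12
Q(-186) + b(-59) = -12 + (-6*(-59) + 6*(-2 - 59)³) = -12 + (354 + 6*(-61)³) = -12 + (354 + 6*(-226981)) = -12 + (354 - 1361886) = -12 - 1361532 = -1361544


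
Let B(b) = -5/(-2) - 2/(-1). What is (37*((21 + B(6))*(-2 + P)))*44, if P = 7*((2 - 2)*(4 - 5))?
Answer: -83028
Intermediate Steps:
B(b) = 9/2 (B(b) = -5*(-1/2) - 2*(-1) = 5/2 + 2 = 9/2)
P = 0 (P = 7*(0*(-1)) = 7*0 = 0)
(37*((21 + B(6))*(-2 + P)))*44 = (37*((21 + 9/2)*(-2 + 0)))*44 = (37*((51/2)*(-2)))*44 = (37*(-51))*44 = -1887*44 = -83028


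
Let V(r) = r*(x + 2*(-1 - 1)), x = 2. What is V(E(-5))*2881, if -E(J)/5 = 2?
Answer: 57620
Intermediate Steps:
E(J) = -10 (E(J) = -5*2 = -10)
V(r) = -2*r (V(r) = r*(2 + 2*(-1 - 1)) = r*(2 + 2*(-2)) = r*(2 - 4) = r*(-2) = -2*r)
V(E(-5))*2881 = -2*(-10)*2881 = 20*2881 = 57620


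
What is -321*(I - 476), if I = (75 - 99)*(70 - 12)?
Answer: 599628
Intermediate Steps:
I = -1392 (I = -24*58 = -1392)
-321*(I - 476) = -321*(-1392 - 476) = -321*(-1868) = 599628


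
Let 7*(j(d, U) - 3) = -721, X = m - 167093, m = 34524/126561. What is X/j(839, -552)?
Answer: 7049140883/4218700 ≈ 1670.9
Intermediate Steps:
m = 11508/42187 (m = 34524*(1/126561) = 11508/42187 ≈ 0.27279)
X = -7049140883/42187 (X = 11508/42187 - 167093 = -7049140883/42187 ≈ -1.6709e+5)
j(d, U) = -100 (j(d, U) = 3 + (⅐)*(-721) = 3 - 103 = -100)
X/j(839, -552) = -7049140883/42187/(-100) = -7049140883/42187*(-1/100) = 7049140883/4218700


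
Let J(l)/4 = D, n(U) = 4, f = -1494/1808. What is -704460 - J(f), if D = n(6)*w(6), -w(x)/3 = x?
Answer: -704172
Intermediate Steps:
f = -747/904 (f = -1494*1/1808 = -747/904 ≈ -0.82633)
w(x) = -3*x
D = -72 (D = 4*(-3*6) = 4*(-18) = -72)
J(l) = -288 (J(l) = 4*(-72) = -288)
-704460 - J(f) = -704460 - 1*(-288) = -704460 + 288 = -704172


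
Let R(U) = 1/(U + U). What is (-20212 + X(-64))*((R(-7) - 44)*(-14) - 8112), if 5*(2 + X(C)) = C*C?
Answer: 145364026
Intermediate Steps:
R(U) = 1/(2*U)
X(C) = -2 + C²/5 (X(C) = -2 + (C*C)/5 = -2 + C²/5)
(-20212 + X(-64))*((R(-7) - 44)*(-14) - 8112) = (-20212 + (-2 + (⅕)*(-64)²))*(((½)/(-7) - 44)*(-14) - 8112) = (-20212 + (-2 + (⅕)*4096))*(((½)*(-⅐) - 44)*(-14) - 8112) = (-20212 + (-2 + 4096/5))*((-1/14 - 44)*(-14) - 8112) = (-20212 + 4086/5)*(-617/14*(-14) - 8112) = -96974*(617 - 8112)/5 = -96974/5*(-7495) = 145364026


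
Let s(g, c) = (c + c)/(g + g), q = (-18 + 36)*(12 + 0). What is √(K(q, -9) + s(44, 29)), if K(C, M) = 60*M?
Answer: I*√261041/22 ≈ 23.224*I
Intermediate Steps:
q = 216 (q = 18*12 = 216)
s(g, c) = c/g (s(g, c) = (2*c)/((2*g)) = (2*c)*(1/(2*g)) = c/g)
√(K(q, -9) + s(44, 29)) = √(60*(-9) + 29/44) = √(-540 + 29*(1/44)) = √(-540 + 29/44) = √(-23731/44) = I*√261041/22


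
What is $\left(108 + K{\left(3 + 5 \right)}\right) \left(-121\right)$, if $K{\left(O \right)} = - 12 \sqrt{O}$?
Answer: $-13068 + 2904 \sqrt{2} \approx -8961.1$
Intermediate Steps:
$\left(108 + K{\left(3 + 5 \right)}\right) \left(-121\right) = \left(108 - 12 \sqrt{3 + 5}\right) \left(-121\right) = \left(108 - 12 \sqrt{8}\right) \left(-121\right) = \left(108 - 12 \cdot 2 \sqrt{2}\right) \left(-121\right) = \left(108 - 24 \sqrt{2}\right) \left(-121\right) = -13068 + 2904 \sqrt{2}$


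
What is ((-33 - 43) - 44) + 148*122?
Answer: 17936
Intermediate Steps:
((-33 - 43) - 44) + 148*122 = (-76 - 44) + 18056 = -120 + 18056 = 17936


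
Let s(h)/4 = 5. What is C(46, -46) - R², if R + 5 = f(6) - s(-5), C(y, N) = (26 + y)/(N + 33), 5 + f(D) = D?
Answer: -7560/13 ≈ -581.54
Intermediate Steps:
s(h) = 20 (s(h) = 4*5 = 20)
f(D) = -5 + D
C(y, N) = (26 + y)/(33 + N)
R = -24 (R = -5 + ((-5 + 6) - 1*20) = -5 + (1 - 20) = -5 - 19 = -24)
C(46, -46) - R² = (26 + 46)/(33 - 46) - 1*(-24)² = 72/(-13) - 1*576 = -1/13*72 - 576 = -72/13 - 576 = -7560/13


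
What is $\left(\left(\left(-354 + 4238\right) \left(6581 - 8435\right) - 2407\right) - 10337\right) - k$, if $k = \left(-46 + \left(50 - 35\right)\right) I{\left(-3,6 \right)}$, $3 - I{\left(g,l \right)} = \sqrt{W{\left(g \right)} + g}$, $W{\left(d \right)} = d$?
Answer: $-7213587 - 31 i \sqrt{6} \approx -7.2136 \cdot 10^{6} - 75.934 i$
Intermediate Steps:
$I{\left(g,l \right)} = 3 - \sqrt{2} \sqrt{g}$ ($I{\left(g,l \right)} = 3 - \sqrt{g + g} = 3 - \sqrt{2 g} = 3 - \sqrt{2} \sqrt{g}$)
$k = -93 + 31 i \sqrt{6}$ ($k = \left(-46 + \left(50 - 35\right)\right) \left(3 - \sqrt{2} \sqrt{-3}\right) = \left(-46 + 15\right) \left(3 - \sqrt{2} i \sqrt{3}\right) = - 31 \left(3 - i \sqrt{6}\right) = -93 + 31 i \sqrt{6} \approx -93.0 + 75.934 i$)
$\left(\left(\left(-354 + 4238\right) \left(6581 - 8435\right) - 2407\right) - 10337\right) - k = \left(\left(\left(-354 + 4238\right) \left(6581 - 8435\right) - 2407\right) - 10337\right) - \left(-93 + 31 i \sqrt{6}\right) = \left(\left(3884 \left(-1854\right) - 2407\right) - 10337\right) + \left(93 - 31 i \sqrt{6}\right) = \left(\left(-7200936 - 2407\right) - 10337\right) + \left(93 - 31 i \sqrt{6}\right) = \left(-7203343 - 10337\right) + \left(93 - 31 i \sqrt{6}\right) = -7213680 + \left(93 - 31 i \sqrt{6}\right) = -7213587 - 31 i \sqrt{6}$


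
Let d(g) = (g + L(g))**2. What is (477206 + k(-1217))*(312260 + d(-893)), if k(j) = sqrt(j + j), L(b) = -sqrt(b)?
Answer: (312260 + (893 + I*sqrt(893))**2)*(477206 + I*sqrt(2434)) ≈ 5.2913e+11 + 2.5524e+10*I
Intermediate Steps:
k(j) = sqrt(2)*sqrt(j) (k(j) = sqrt(2*j) = sqrt(2)*sqrt(j))
d(g) = (g - sqrt(g))**2
(477206 + k(-1217))*(312260 + d(-893)) = (477206 + sqrt(2)*sqrt(-1217))*(312260 + (sqrt(-893) - 1*(-893))**2) = (477206 + sqrt(2)*(I*sqrt(1217)))*(312260 + (I*sqrt(893) + 893)**2) = (477206 + I*sqrt(2434))*(312260 + (893 + I*sqrt(893))**2) = (312260 + (893 + I*sqrt(893))**2)*(477206 + I*sqrt(2434))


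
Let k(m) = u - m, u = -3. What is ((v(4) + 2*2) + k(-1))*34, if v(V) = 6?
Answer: 272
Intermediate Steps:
k(m) = -3 - m
((v(4) + 2*2) + k(-1))*34 = ((6 + 2*2) + (-3 - 1*(-1)))*34 = ((6 + 4) + (-3 + 1))*34 = (10 - 2)*34 = 8*34 = 272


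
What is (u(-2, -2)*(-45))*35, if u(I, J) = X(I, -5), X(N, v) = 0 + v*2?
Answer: 15750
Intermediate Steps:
X(N, v) = 2*v (X(N, v) = 0 + 2*v = 2*v)
u(I, J) = -10 (u(I, J) = 2*(-5) = -10)
(u(-2, -2)*(-45))*35 = -10*(-45)*35 = 450*35 = 15750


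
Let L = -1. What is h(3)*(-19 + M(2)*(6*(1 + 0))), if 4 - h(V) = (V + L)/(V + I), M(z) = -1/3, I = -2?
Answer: -42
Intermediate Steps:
M(z) = -⅓ (M(z) = -1*⅓ = -⅓)
h(V) = 4 - (-1 + V)/(-2 + V) (h(V) = 4 - (V - 1)/(V - 2) = 4 - (-1 + V)/(-2 + V))
h(3)*(-19 + M(2)*(6*(1 + 0))) = ((-7 + 3*3)/(-2 + 3))*(-19 - 2*(1 + 0)) = ((-7 + 9)/1)*(-19 - 2) = (1*2)*(-19 - ⅓*6) = 2*(-19 - 2) = 2*(-21) = -42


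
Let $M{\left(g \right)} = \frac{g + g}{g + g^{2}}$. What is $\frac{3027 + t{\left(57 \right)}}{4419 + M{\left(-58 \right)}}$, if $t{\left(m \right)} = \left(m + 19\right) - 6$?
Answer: $\frac{176529}{251881} \approx 0.70084$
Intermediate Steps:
$M{\left(g \right)} = \frac{2 g}{g + g^{2}}$
$t{\left(m \right)} = 13 + m$ ($t{\left(m \right)} = \left(19 + m\right) - 6 = 13 + m$)
$\frac{3027 + t{\left(57 \right)}}{4419 + M{\left(-58 \right)}} = \frac{3027 + \left(13 + 57\right)}{4419 + \frac{2}{1 - 58}} = \frac{3027 + 70}{4419 + \frac{2}{-57}} = \frac{3097}{4419 + 2 \left(- \frac{1}{57}\right)} = \frac{3097}{4419 - \frac{2}{57}} = \frac{3097}{\frac{251881}{57}} = 3097 \cdot \frac{57}{251881} = \frac{176529}{251881}$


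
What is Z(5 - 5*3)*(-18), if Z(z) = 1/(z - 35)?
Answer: ⅖ ≈ 0.40000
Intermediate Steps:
Z(z) = 1/(-35 + z)
Z(5 - 5*3)*(-18) = -18/(-35 + (5 - 5*3)) = -18/(-35 + (5 - 15)) = -18/(-35 - 10) = -18/(-45) = -1/45*(-18) = ⅖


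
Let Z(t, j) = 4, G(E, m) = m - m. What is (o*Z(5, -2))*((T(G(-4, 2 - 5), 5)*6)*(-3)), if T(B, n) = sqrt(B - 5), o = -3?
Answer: 216*I*sqrt(5) ≈ 482.99*I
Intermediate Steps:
G(E, m) = 0
T(B, n) = sqrt(-5 + B)
(o*Z(5, -2))*((T(G(-4, 2 - 5), 5)*6)*(-3)) = (-3*4)*((sqrt(-5 + 0)*6)*(-3)) = -12*sqrt(-5)*6*(-3) = -12*(I*sqrt(5))*6*(-3) = -12*6*I*sqrt(5)*(-3) = -(-216)*I*sqrt(5) = 216*I*sqrt(5)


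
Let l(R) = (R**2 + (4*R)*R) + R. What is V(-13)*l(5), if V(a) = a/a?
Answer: 130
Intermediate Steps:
V(a) = 1
l(R) = R + 5*R**2 (l(R) = (R**2 + 4*R**2) + R = 5*R**2 + R = R + 5*R**2)
V(-13)*l(5) = 1*(5*(1 + 5*5)) = 1*(5*(1 + 25)) = 1*(5*26) = 1*130 = 130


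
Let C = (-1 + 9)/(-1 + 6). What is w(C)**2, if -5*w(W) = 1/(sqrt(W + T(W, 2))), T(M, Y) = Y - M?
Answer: 1/50 ≈ 0.020000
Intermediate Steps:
C = 8/5 ≈ 1.6000
w(W) = -sqrt(2)/10 (w(W) = -1/(5*sqrt(W + (2 - W))) = -sqrt(2)/2/5 = -sqrt(2)/10)
w(C)**2 = (-sqrt(2)/10)**2 = 1/50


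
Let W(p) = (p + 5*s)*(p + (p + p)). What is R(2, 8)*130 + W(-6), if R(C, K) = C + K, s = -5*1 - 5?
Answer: 2308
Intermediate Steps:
s = -10 (s = -5 - 5 = -10)
W(p) = 3*p*(-50 + p) (W(p) = (p + 5*(-10))*(p + (p + p)) = (p - 50)*(p + 2*p) = (-50 + p)*(3*p) = 3*p*(-50 + p))
R(2, 8)*130 + W(-6) = (2 + 8)*130 + 3*(-6)*(-50 - 6) = 10*130 + 3*(-6)*(-56) = 1300 + 1008 = 2308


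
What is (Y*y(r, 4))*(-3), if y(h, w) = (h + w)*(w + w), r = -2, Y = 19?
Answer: -912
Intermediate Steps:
y(h, w) = 2*w*(h + w) (y(h, w) = (h + w)*(2*w) = 2*w*(h + w))
(Y*y(r, 4))*(-3) = (19*(2*4*(-2 + 4)))*(-3) = (19*(2*4*2))*(-3) = (19*16)*(-3) = 304*(-3) = -912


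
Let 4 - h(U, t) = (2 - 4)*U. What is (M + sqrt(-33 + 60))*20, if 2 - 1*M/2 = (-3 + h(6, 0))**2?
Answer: -6680 + 60*sqrt(3) ≈ -6576.1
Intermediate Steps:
h(U, t) = 4 + 2*U (h(U, t) = 4 - (2 - 4)*U = 4 - (-2)*U = 4 + 2*U)
M = -334 (M = 4 - 2*(-3 + (4 + 2*6))**2 = 4 - 2*(-3 + (4 + 12))**2 = 4 - 2*(-3 + 16)**2 = 4 - 2*13**2 = 4 - 2*169 = 4 - 338 = -334)
(M + sqrt(-33 + 60))*20 = (-334 + sqrt(-33 + 60))*20 = (-334 + sqrt(27))*20 = (-334 + 3*sqrt(3))*20 = -6680 + 60*sqrt(3)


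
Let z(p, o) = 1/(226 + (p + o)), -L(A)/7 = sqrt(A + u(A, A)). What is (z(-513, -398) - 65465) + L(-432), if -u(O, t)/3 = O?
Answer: -44843526/685 - 84*sqrt(6) ≈ -65671.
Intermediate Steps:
u(O, t) = -3*O
L(A) = -7*sqrt(2)*sqrt(-A) (L(A) = -7*sqrt(A - 3*A) = -7*sqrt(2)*sqrt(-A))
z(p, o) = 1/(226 + o + p) (z(p, o) = 1/(226 + (o + p)) = 1/(226 + o + p))
(z(-513, -398) - 65465) + L(-432) = (1/(226 - 398 - 513) - 65465) - 7*sqrt(2)*sqrt(-1*(-432)) = (1/(-685) - 65465) - 7*sqrt(2)*sqrt(432) = (-1/685 - 65465) - 7*sqrt(2)*12*sqrt(3) = -44843526/685 - 84*sqrt(6)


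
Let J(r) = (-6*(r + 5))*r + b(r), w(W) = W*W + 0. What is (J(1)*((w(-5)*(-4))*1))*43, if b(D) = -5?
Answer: 176300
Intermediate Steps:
w(W) = W² (w(W) = W² + 0 = W²)
J(r) = -5 + r*(-30 - 6*r) (J(r) = (-6*(r + 5))*r - 5 = (-6*(5 + r))*r - 5 = (-30 - 6*r)*r - 5 = r*(-30 - 6*r) - 5 = -5 + r*(-30 - 6*r))
(J(1)*((w(-5)*(-4))*1))*43 = ((-5 - 30*1 - 6*1²)*(((-5)²*(-4))*1))*43 = ((-5 - 30 - 6*1)*((25*(-4))*1))*43 = ((-5 - 30 - 6)*(-100*1))*43 = -41*(-100)*43 = 4100*43 = 176300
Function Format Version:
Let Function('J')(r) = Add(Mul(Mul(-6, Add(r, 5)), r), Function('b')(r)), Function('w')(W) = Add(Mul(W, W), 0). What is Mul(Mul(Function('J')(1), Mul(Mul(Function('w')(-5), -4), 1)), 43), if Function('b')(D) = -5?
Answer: 176300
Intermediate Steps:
Function('w')(W) = Pow(W, 2) (Function('w')(W) = Add(Pow(W, 2), 0) = Pow(W, 2))
Function('J')(r) = Add(-5, Mul(r, Add(-30, Mul(-6, r)))) (Function('J')(r) = Add(Mul(Mul(-6, Add(r, 5)), r), -5) = Add(Mul(Mul(-6, Add(5, r)), r), -5) = Add(Mul(Add(-30, Mul(-6, r)), r), -5) = Add(Mul(r, Add(-30, Mul(-6, r))), -5) = Add(-5, Mul(r, Add(-30, Mul(-6, r)))))
Mul(Mul(Function('J')(1), Mul(Mul(Function('w')(-5), -4), 1)), 43) = Mul(Mul(Add(-5, Mul(-30, 1), Mul(-6, Pow(1, 2))), Mul(Mul(Pow(-5, 2), -4), 1)), 43) = Mul(Mul(Add(-5, -30, Mul(-6, 1)), Mul(Mul(25, -4), 1)), 43) = Mul(Mul(Add(-5, -30, -6), Mul(-100, 1)), 43) = Mul(Mul(-41, -100), 43) = Mul(4100, 43) = 176300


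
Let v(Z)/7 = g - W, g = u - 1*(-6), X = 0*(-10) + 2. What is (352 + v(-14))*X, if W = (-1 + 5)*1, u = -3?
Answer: 690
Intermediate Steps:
X = 2 (X = 0 + 2 = 2)
g = 3 (g = -3 - 1*(-6) = -3 + 6 = 3)
W = 4 (W = 4*1 = 4)
v(Z) = -7 (v(Z) = 7*(3 - 1*4) = 7*(3 - 4) = 7*(-1) = -7)
(352 + v(-14))*X = (352 - 7)*2 = 345*2 = 690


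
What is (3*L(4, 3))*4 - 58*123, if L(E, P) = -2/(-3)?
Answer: -7126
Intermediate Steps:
L(E, P) = ⅔ (L(E, P) = -2*(-⅓) = ⅔)
(3*L(4, 3))*4 - 58*123 = (3*(⅔))*4 - 58*123 = 2*4 - 7134 = 8 - 7134 = -7126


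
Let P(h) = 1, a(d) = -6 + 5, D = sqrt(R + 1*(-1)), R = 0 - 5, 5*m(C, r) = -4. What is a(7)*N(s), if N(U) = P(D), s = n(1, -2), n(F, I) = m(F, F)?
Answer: -1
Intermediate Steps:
m(C, r) = -4/5 (m(C, r) = (1/5)*(-4) = -4/5)
R = -5
n(F, I) = -4/5
D = I*sqrt(6) (D = sqrt(-5 + 1*(-1)) = sqrt(-5 - 1) = sqrt(-6) = I*sqrt(6) ≈ 2.4495*I)
a(d) = -1
s = -4/5 ≈ -0.80000
N(U) = 1
a(7)*N(s) = -1*1 = -1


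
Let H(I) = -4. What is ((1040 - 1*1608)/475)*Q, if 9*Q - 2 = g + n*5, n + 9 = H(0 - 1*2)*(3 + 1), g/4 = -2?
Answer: 74408/4275 ≈ 17.405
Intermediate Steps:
g = -8 (g = 4*(-2) = -8)
n = -25 (n = -9 - 4*(3 + 1) = -9 - 4*4 = -9 - 16 = -25)
Q = -131/9 (Q = 2/9 + (-8 - 25*5)/9 = 2/9 + (-8 - 125)/9 = 2/9 + (⅑)*(-133) = 2/9 - 133/9 = -131/9 ≈ -14.556)
((1040 - 1*1608)/475)*Q = ((1040 - 1*1608)/475)*(-131/9) = ((1040 - 1608)*(1/475))*(-131/9) = -568*1/475*(-131/9) = -568/475*(-131/9) = 74408/4275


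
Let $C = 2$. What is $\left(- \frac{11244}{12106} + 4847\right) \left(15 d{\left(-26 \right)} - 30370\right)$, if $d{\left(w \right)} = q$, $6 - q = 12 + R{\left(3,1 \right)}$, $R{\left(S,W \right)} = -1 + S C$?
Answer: $- \frac{895691368915}{6053} \approx -1.4797 \cdot 10^{8}$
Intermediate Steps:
$R{\left(S,W \right)} = -1 + 2 S$ ($R{\left(S,W \right)} = -1 + S 2 = -1 + 2 S$)
$q = -11$ ($q = 6 - \left(12 + \left(-1 + 2 \cdot 3\right)\right) = 6 - \left(12 + \left(-1 + 6\right)\right) = 6 - \left(12 + 5\right) = 6 - 17 = -11$)
$d{\left(w \right)} = -11$
$\left(- \frac{11244}{12106} + 4847\right) \left(15 d{\left(-26 \right)} - 30370\right) = \left(- \frac{11244}{12106} + 4847\right) \left(15 \left(-11\right) - 30370\right) = \left(\left(-11244\right) \frac{1}{12106} + 4847\right) \left(-165 - 30370\right) = \left(- \frac{5622}{6053} + 4847\right) \left(-30535\right) = \frac{29333269}{6053} \left(-30535\right) = - \frac{895691368915}{6053}$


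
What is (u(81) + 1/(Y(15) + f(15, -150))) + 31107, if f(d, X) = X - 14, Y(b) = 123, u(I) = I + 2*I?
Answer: 1285349/41 ≈ 31350.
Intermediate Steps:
u(I) = 3*I
f(d, X) = -14 + X
(u(81) + 1/(Y(15) + f(15, -150))) + 31107 = (3*81 + 1/(123 + (-14 - 150))) + 31107 = (243 + 1/(123 - 164)) + 31107 = (243 + 1/(-41)) + 31107 = (243 - 1/41) + 31107 = 9962/41 + 31107 = 1285349/41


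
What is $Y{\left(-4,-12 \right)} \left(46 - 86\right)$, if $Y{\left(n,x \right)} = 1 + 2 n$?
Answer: $280$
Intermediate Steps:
$Y{\left(-4,-12 \right)} \left(46 - 86\right) = \left(1 + 2 \left(-4\right)\right) \left(46 - 86\right) = \left(1 - 8\right) \left(-40\right) = \left(-7\right) \left(-40\right) = 280$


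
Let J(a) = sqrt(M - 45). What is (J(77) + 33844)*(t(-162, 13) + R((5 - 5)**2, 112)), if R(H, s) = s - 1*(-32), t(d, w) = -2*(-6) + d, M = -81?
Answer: -203064 - 18*I*sqrt(14) ≈ -2.0306e+5 - 67.35*I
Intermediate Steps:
t(d, w) = 12 + d
R(H, s) = 32 + s (R(H, s) = s + 32 = 32 + s)
J(a) = 3*I*sqrt(14) (J(a) = sqrt(-81 - 45) = sqrt(-126) = 3*I*sqrt(14))
(J(77) + 33844)*(t(-162, 13) + R((5 - 5)**2, 112)) = (3*I*sqrt(14) + 33844)*((12 - 162) + (32 + 112)) = (33844 + 3*I*sqrt(14))*(-150 + 144) = (33844 + 3*I*sqrt(14))*(-6) = -203064 - 18*I*sqrt(14)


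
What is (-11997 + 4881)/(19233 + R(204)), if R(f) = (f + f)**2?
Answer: -2372/61899 ≈ -0.038320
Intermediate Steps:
R(f) = 4*f**2 (R(f) = (2*f)**2 = 4*f**2)
(-11997 + 4881)/(19233 + R(204)) = (-11997 + 4881)/(19233 + 4*204**2) = -7116/(19233 + 4*41616) = -7116/(19233 + 166464) = -7116/185697 = -7116*1/185697 = -2372/61899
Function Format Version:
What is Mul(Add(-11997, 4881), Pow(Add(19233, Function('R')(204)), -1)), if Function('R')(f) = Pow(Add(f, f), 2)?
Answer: Rational(-2372, 61899) ≈ -0.038320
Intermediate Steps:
Function('R')(f) = Mul(4, Pow(f, 2)) (Function('R')(f) = Pow(Mul(2, f), 2) = Mul(4, Pow(f, 2)))
Mul(Add(-11997, 4881), Pow(Add(19233, Function('R')(204)), -1)) = Mul(Add(-11997, 4881), Pow(Add(19233, Mul(4, Pow(204, 2))), -1)) = Mul(-7116, Pow(Add(19233, Mul(4, 41616)), -1)) = Mul(-7116, Pow(Add(19233, 166464), -1)) = Mul(-7116, Pow(185697, -1)) = Mul(-7116, Rational(1, 185697)) = Rational(-2372, 61899)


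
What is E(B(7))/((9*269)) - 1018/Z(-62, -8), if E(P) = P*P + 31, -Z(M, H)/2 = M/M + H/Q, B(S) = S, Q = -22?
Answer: 4518793/12105 ≈ 373.30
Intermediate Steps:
Z(M, H) = -2 + H/11 (Z(M, H) = -2*(M/M + H/(-22)) = -2*(1 + H*(-1/22)) = -2*(1 - H/22) = -2 + H/11)
E(P) = 31 + P**2 (E(P) = P**2 + 31 = 31 + P**2)
E(B(7))/((9*269)) - 1018/Z(-62, -8) = (31 + 7**2)/((9*269)) - 1018/(-2 + (1/11)*(-8)) = (31 + 49)/2421 - 1018/(-2 - 8/11) = 80*(1/2421) - 1018/(-30/11) = 80/2421 - 1018*(-11/30) = 80/2421 + 5599/15 = 4518793/12105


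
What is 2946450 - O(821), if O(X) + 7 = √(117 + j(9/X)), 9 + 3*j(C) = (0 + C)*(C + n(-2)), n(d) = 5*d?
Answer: 2946457 - 3*√8535119/821 ≈ 2.9464e+6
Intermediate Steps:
j(C) = -3 + C*(-10 + C)/3 (j(C) = -3 + ((0 + C)*(C + 5*(-2)))/3 = -3 + (C*(C - 10))/3 = -3 + (C*(-10 + C))/3 = -3 + C*(-10 + C)/3)
O(X) = -7 + √(114 - 30/X + 27/X²) (O(X) = -7 + √(117 + (-3 - 30/X + (9/X)²/3)) = -7 + √(117 + (-3 - 30/X + (81/X²)/3)) = -7 + √(117 + (-3 - 30/X + 27/X²)) = -7 + √(114 - 30/X + 27/X²))
2946450 - O(821) = 2946450 - (-7 + √(114 - 30/821 + 27/821²)) = 2946450 - (-7 + √(114 - 30*1/821 + 27*(1/674041))) = 2946450 - (-7 + √(114 - 30/821 + 27/674041)) = 2946450 - (-7 + √(76816071/674041)) = 2946450 - (-7 + 3*√8535119/821) = 2946450 + (7 - 3*√8535119/821) = 2946457 - 3*√8535119/821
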